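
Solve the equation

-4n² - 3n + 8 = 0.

n = -1.8381 or n = 1.0881

Discriminant: (-3)² − 4·(-4)·8 = 137.
Quadratic formula: n = (3 ± √137) / (-8).
So n = -√(137)/8 - 3/8 ≈ -1.8381 or n = -3/8 + √(137)/8 ≈ 1.0881.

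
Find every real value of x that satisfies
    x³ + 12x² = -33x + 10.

x = -7.2749 or x = -5 or x = 0.2749

Rearrange: x³ + 12x² + 33x - 10 = 0.
Possible rational roots are divisors of -10. Testing x = -5 gives 0, so (x + 5) is a factor.
Divide: x³ + 12x² + 33x - 10 = (x + 5)(x² + 7x - 2).
Apply the quadratic formula to x² + 7x - 2 = 0: x = (-7 ± √57)/2, i.e. x ≈ 0.2749 or x ≈ -7.2749.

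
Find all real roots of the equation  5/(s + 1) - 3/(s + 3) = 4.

Multiply both sides by (s + 1)(s + 3):
5(s + 3) - 3(s + 1) = 4(s + 1)(s + 3).
Expand and collect terms: 4s^2 + 14s = 0.
Factor or apply the quadratic formula: s = 0 or s = -3.5.
Neither value makes a denominator zero (s != -1, s != -3), so both are valid.

s = -3.5 or s = 0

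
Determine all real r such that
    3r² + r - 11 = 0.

r = -2.0888 or r = 1.7554

Discriminant: (1)² − 4·3·(-11) = 133.
Quadratic formula: r = (-1 ± √133) / 6.
So r = -1/6 + √(133)/6 ≈ 1.7554 or r = -√(133)/6 - 1/6 ≈ -2.0888.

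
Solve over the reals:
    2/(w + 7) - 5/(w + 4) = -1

w = -7.873 or w = -0.127

Multiply both sides by (w + 7)(w + 4):
2(w + 4) - 5(w + 7) = -(w + 7)(w + 4).
Expand and collect terms: -w² - 8w - 1 = 0.
By the quadratic formula, w = (8 ± √60) / -2, so w ≈ -7.873 or w ≈ -0.127.
Neither value makes a denominator zero (w ≠ -7, w ≠ -4), so both are valid.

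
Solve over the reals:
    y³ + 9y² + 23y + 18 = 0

y = -5.3028 or y = -2 or y = -1.6972

Possible rational roots are divisors of 18. Testing y = -2 gives 0, so (y + 2) is a factor.
Divide: y³ + 9y² + 23y + 18 = (y + 2)(y² + 7y + 9).
Apply the quadratic formula to y² + 7y + 9 = 0: y = (-7 ± √13)/2, i.e. y ≈ -1.6972 or y ≈ -5.3028.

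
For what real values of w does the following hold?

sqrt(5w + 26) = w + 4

Square both sides: 5w + 26 = (w + 4)^2.
Expand and rearrange: w^2 + 3w - 10 = 0.
Solving gives w = 2 or w = -5.
Check each candidate in the original equation:
  w = 2: sqrt(36) = 6, while w + 4 = 6 — valid.
  w = -5: sqrt(1) = 1, while w + 4 = -1 — extraneous.

w = 2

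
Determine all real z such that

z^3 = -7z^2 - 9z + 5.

Rearrange: z^3 + 7z^2 + 9z - 5 = 0.
Possible rational roots are divisors of -5. Testing z = -5 gives 0, so (z + 5) is a factor.
Divide: z^3 + 7z^2 + 9z - 5 = (z + 5)(z^2 + 2z - 1).
Apply the quadratic formula to z^2 + 2z - 1 = 0: z = (-2 +/- sqrt(8))/2, i.e. z ~= 0.4142 or z ~= -2.4142.

z = -5 or z = -2.4142 or z = 0.4142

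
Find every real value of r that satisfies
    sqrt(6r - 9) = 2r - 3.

r = 1.5 or r = 3

Square both sides: 6r - 9 = (2r - 3)^2.
Expand and rearrange: 4r^2 - 18r + 18 = 0.
Solving gives r = 3 or r = 1.5.
Check each candidate in the original equation:
  r = 3: sqrt(9) = 3, while 2r - 3 = 3 — valid.
  r = 1.5: sqrt(0) = 0, while 2r - 3 = 0 — valid.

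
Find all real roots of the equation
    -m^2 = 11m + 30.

Bring every term to one side: -m^2 - 11m - 30 = 0.
Factor: -1(m + 6)(m + 5) = 0.
So m = -6 or m = -5.

m = -6 or m = -5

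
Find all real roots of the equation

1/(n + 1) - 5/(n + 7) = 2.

Multiply both sides by (n + 1)(n + 7):
(n + 7) - 5(n + 1) = 2(n + 1)(n + 7).
Expand and collect terms: 2n^2 + 20n + 12 = 0.
By the quadratic formula, n = (-20 +/- sqrt(304)) / 4, so n ~= -0.6411 or n ~= -9.3589.
Neither value makes a denominator zero (n != -1, n != -7), so both are valid.

n = -9.3589 or n = -0.6411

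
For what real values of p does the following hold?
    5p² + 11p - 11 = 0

Discriminant: (11)² − 4·5·(-11) = 341.
Quadratic formula: p = (-11 ± √341) / 10.
So p = -11/10 + √(341)/10 ≈ 0.7466 or p = -√(341)/10 - 11/10 ≈ -2.9466.

p = -2.9466 or p = 0.7466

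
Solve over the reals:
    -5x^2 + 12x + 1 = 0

x = -0.0806 or x = 2.4806

Discriminant: (12)^2 - 4*(-5)*1 = 164.
Quadratic formula: x = (-12 +/- sqrt(164)) / (-10).
So x = 6/5 - sqrt(41)/5 ~= -0.0806 or x = 6/5 + sqrt(41)/5 ~= 2.4806.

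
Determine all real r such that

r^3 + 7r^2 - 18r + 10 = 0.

r = -9.099 or r = 1 or r = 1.099

Possible rational roots are divisors of 10. Testing r = 1 gives 0, so (r - 1) is a factor.
Divide: r^3 + 7r^2 - 18r + 10 = (r - 1)(r^2 + 8r - 10).
Apply the quadratic formula to r^2 + 8r - 10 = 0: r = (-8 +/- sqrt(104))/2, i.e. r ~= 1.099 or r ~= -9.099.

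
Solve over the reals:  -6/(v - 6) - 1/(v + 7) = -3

v = -6.712 or v = 8.0453

Multiply both sides by (v - 6)(v + 7):
-6(v + 7) - (v - 6) = -3(v - 6)(v + 7).
Expand and collect terms: -3v² + 4v + 162 = 0.
By the quadratic formula, v = (-4 ± √1960) / -6, so v ≈ -6.712 or v ≈ 8.0453.
Neither value makes a denominator zero (v ≠ 6, v ≠ -7), so both are valid.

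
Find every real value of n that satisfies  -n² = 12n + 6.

Rearrange to standard form: -n² - 12n - 6 = 0.
Discriminant: (-12)² − 4·(-1)·(-6) = 120.
Quadratic formula: n = (12 ± √120) / (-2).
So n = -6 - √(30) ≈ -11.4772 or n = -6 + √(30) ≈ -0.5228.

n = -11.4772 or n = -0.5228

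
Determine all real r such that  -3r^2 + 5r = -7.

Rearrange to standard form: -3r^2 + 5r + 7 = 0.
Discriminant: (5)^2 - 4*(-3)*7 = 109.
Quadratic formula: r = (-5 +/- sqrt(109)) / (-6).
So r = 5/6 - sqrt(109)/6 ~= -0.9067 or r = 5/6 + sqrt(109)/6 ~= 2.5734.

r = -0.9067 or r = 2.5734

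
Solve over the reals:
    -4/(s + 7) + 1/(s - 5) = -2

s = -4.8935 or s = 4.3935

Multiply both sides by (s + 7)(s - 5):
-4(s - 5) + (s + 7) = -2(s + 7)(s - 5).
Expand and collect terms: -2s² - s + 43 = 0.
By the quadratic formula, s = (1 ± √345) / -4, so s ≈ -4.8935 or s ≈ 4.3935.
Neither value makes a denominator zero (s ≠ -7, s ≠ 5), so both are valid.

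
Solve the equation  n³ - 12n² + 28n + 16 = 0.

n = -0.4721 or n = 4 or n = 8.4721

Possible rational roots are divisors of 16. Testing n = 4 gives 0, so (n - 4) is a factor.
Divide: n³ - 12n² + 28n + 16 = (n - 4)(n² - 8n - 4).
Apply the quadratic formula to n² - 8n - 4 = 0: n = (8 ± √80)/2, i.e. n ≈ 8.4721 or n ≈ -0.4721.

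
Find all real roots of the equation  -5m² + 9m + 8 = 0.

Discriminant: (9)² − 4·(-5)·8 = 241.
Quadratic formula: m = (-9 ± √241) / (-10).
So m = 9/10 - √(241)/10 ≈ -0.6524 or m = 9/10 + √(241)/10 ≈ 2.4524.

m = -0.6524 or m = 2.4524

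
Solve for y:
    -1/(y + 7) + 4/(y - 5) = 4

Multiply both sides by (y + 7)(y - 5):
-(y - 5) + 4(y + 7) = 4(y + 7)(y - 5).
Expand and collect terms: 4y² + 5y - 173 = 0.
By the quadratic formula, y = (-5 ± √2793) / 8, so y ≈ 5.9811 or y ≈ -7.2311.
Neither value makes a denominator zero (y ≠ -7, y ≠ 5), so both are valid.

y = -7.2311 or y = 5.9811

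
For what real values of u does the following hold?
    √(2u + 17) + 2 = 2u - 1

Isolate the radical: √(2u + 17) = 2u - 3.
Square both sides: 2u + 17 = (2u - 3)².
Expand and rearrange: 4u² - 14u - 8 = 0.
Solving gives u = 4 or u = -0.5.
Check each candidate in the original equation:
  u = 4: √(25) = 5, while 2u - 3 = 5 — valid.
  u = -0.5: √(16) = 4, while 2u - 3 = -4 — extraneous.

u = 4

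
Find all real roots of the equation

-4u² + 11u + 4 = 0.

Discriminant: (11)² − 4·(-4)·4 = 185.
Quadratic formula: u = (-11 ± √185) / (-8).
So u = 11/8 - √(185)/8 ≈ -0.3252 or u = 11/8 + √(185)/8 ≈ 3.0752.

u = -0.3252 or u = 3.0752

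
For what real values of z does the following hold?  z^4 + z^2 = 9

Let u = z^2. The equation becomes u^2 + u - 9 = 0.
By the quadratic formula, u = -1/2 + sqrt(37)/2 or u = -sqrt(37)/2 - 1/2.
z^2 = -1/2 + sqrt(37)/2 gives z = +/-sqrt(-1/2 + sqrt(37)/2) ~= +/-1.5942.
z^2 = -sqrt(37)/2 - 1/2 < 0 has no real solution.

z = -1.5942 or z = 1.5942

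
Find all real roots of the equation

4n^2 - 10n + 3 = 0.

n = 0.3486 or n = 2.1514

Discriminant: (-10)^2 - 4*4*3 = 52.
Quadratic formula: n = (10 +/- sqrt(52)) / 8.
So n = sqrt(13)/4 + 5/4 ~= 2.1514 or n = 5/4 - sqrt(13)/4 ~= 0.3486.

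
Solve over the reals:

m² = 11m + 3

m = -0.2663 or m = 11.2663

Rearrange to standard form: m² - 11m - 3 = 0.
Discriminant: (-11)² − 4·1·(-3) = 133.
Quadratic formula: m = (11 ± √133) / 2.
So m = 11/2 + √(133)/2 ≈ 11.2663 or m = 11/2 - √(133)/2 ≈ -0.2663.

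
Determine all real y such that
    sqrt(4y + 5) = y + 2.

Square both sides: 4y + 5 = (y + 2)^2.
Expand and rearrange: y^2 - 1 = 0.
Solving gives y = 1 or y = -1.
Check each candidate in the original equation:
  y = 1: sqrt(9) = 3, while y + 2 = 3 — valid.
  y = -1: sqrt(1) = 1, while y + 2 = 1 — valid.

y = -1 or y = 1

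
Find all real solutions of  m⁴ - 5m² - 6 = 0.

m = -2.4495 or m = 2.4495

Let u = m². The equation becomes u² - 5u - 6 = 0.
Factor: (u + 1)(u - 6) = 0, so u = -1 or u = 6.
m² = -1 < 0 has no real solution.
m² = 6 gives m = ±√(6) ≈ ±2.4495.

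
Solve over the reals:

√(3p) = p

p = 0 or p = 3

Square both sides: 3p = (p)².
Expand and rearrange: p² - 3p = 0.
Solving gives p = 3 or p = 0.
Check each candidate in the original equation:
  p = 3: √(9) = 3, while p = 3 — valid.
  p = 0: √(0) = 0, while p = 0 — valid.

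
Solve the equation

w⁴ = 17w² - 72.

Let u = w². The equation becomes u² - 17u + 72 = 0.
Factor: (u - 9)(u - 8) = 0, so u = 9 or u = 8.
w² = 9 gives w = ±3.
w² = 8 gives w = ±2·√(2) ≈ ±2.8284.

w = -3 or w = -2.8284 or w = 2.8284 or w = 3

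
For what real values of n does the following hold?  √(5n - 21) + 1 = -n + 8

Isolate the radical: √(5n - 21) = -n + 7.
Square both sides: 5n - 21 = (-n + 7)².
Expand and rearrange: n² - 19n + 70 = 0.
Solving gives n = 14 or n = 5.
Check each candidate in the original equation:
  n = 14: √(49) = 7, while -n + 7 = -7 — extraneous.
  n = 5: √(4) = 2, while -n + 7 = 2 — valid.

n = 5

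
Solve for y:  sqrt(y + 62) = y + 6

Square both sides: y + 62 = (y + 6)^2.
Expand and rearrange: y^2 + 11y - 26 = 0.
Solving gives y = 2 or y = -13.
Check each candidate in the original equation:
  y = 2: sqrt(64) = 8, while y + 6 = 8 — valid.
  y = -13: sqrt(49) = 7, while y + 6 = -7 — extraneous.

y = 2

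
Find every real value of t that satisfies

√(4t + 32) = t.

t = 8

Square both sides: 4t + 32 = (t)².
Expand and rearrange: t² - 4t - 32 = 0.
Solving gives t = 8 or t = -4.
Check each candidate in the original equation:
  t = 8: √(64) = 8, while t = 8 — valid.
  t = -4: √(16) = 4, while t = -4 — extraneous.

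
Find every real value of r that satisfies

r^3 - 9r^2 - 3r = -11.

r = -1.1962 or r = 1 or r = 9.1962

Rearrange: r^3 - 9r^2 - 3r + 11 = 0.
Possible rational roots are divisors of 11. Testing r = 1 gives 0, so (r - 1) is a factor.
Divide: r^3 - 9r^2 - 3r + 11 = (r - 1)(r^2 - 8r - 11).
Apply the quadratic formula to r^2 - 8r - 11 = 0: r = (8 +/- sqrt(108))/2, i.e. r ~= 9.1962 or r ~= -1.1962.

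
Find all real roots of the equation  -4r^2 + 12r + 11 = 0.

Discriminant: (12)^2 - 4*(-4)*11 = 320.
Quadratic formula: r = (-12 +/- sqrt(320)) / (-8).
So r = 3/2 - sqrt(5) ~= -0.7361 or r = 3/2 + sqrt(5) ~= 3.7361.

r = -0.7361 or r = 3.7361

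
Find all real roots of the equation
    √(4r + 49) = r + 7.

r = 0

Square both sides: 4r + 49 = (r + 7)².
Expand and rearrange: r² + 10r = 0.
Solving gives r = 0 or r = -10.
Check each candidate in the original equation:
  r = 0: √(49) = 7, while r + 7 = 7 — valid.
  r = -10: √(9) = 3, while r + 7 = -3 — extraneous.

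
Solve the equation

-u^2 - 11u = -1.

Rearrange to standard form: -u^2 - 11u + 1 = 0.
Discriminant: (-11)^2 - 4*(-1)*1 = 125.
Quadratic formula: u = (11 +/- sqrt(125)) / (-2).
So u = -5*sqrt(5)/2 - 11/2 ~= -11.0902 or u = -11/2 + 5*sqrt(5)/2 ~= 0.0902.

u = -11.0902 or u = 0.0902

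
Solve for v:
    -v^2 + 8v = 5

v = 0.6834 or v = 7.3166

Rearrange to standard form: -v^2 + 8v - 5 = 0.
Discriminant: (8)^2 - 4*(-1)*(-5) = 44.
Quadratic formula: v = (-8 +/- sqrt(44)) / (-2).
So v = 4 - sqrt(11) ~= 0.6834 or v = sqrt(11) + 4 ~= 7.3166.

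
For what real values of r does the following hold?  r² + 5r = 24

r = -8 or r = 3

Bring every term to one side: r² + 5r - 24 = 0.
Factor: (r - 3)(r + 8) = 0.
So r = 3 or r = -8.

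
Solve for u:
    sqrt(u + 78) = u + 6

Square both sides: u + 78 = (u + 6)^2.
Expand and rearrange: u^2 + 11u - 42 = 0.
Solving gives u = 3 or u = -14.
Check each candidate in the original equation:
  u = 3: sqrt(81) = 9, while u + 6 = 9 — valid.
  u = -14: sqrt(64) = 8, while u + 6 = -8 — extraneous.

u = 3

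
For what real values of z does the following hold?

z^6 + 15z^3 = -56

z = -2 or z = -1.9129

Let u = z^3. The equation becomes u^2 + 15u + 56 = 0.
Factor: (u + 8)(u + 7) = 0, so u = -8 or u = -7.
z^3 = -8 gives z = -2.
z^3 = -7 gives z = -(7)^(1/3) ~= -1.9129.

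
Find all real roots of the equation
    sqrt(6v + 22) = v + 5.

Square both sides: 6v + 22 = (v + 5)^2.
Expand and rearrange: v^2 + 4v + 3 = 0.
Solving gives v = -1 or v = -3.
Check each candidate in the original equation:
  v = -1: sqrt(16) = 4, while v + 5 = 4 — valid.
  v = -3: sqrt(4) = 2, while v + 5 = 2 — valid.

v = -3 or v = -1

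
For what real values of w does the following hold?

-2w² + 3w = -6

w = -1.1375 or w = 2.6375

Rearrange to standard form: -2w² + 3w + 6 = 0.
Discriminant: (3)² − 4·(-2)·6 = 57.
Quadratic formula: w = (-3 ± √57) / (-4).
So w = 3/4 - √(57)/4 ≈ -1.1375 or w = 3/4 + √(57)/4 ≈ 2.6375.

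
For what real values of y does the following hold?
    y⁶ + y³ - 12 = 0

y = -1.5874 or y = 1.4422

Let u = y³. The equation becomes u² + u - 12 = 0.
Factor: (u + 4)(u - 3) = 0, so u = -4 or u = 3.
y³ = -4 gives y = -∛(4) ≈ -1.5874.
y³ = 3 gives y = ∛(3) ≈ 1.4422.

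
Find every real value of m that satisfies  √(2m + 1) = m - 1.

Square both sides: 2m + 1 = (m - 1)².
Expand and rearrange: m² - 4m = 0.
Solving gives m = 4 or m = 0.
Check each candidate in the original equation:
  m = 4: √(9) = 3, while m - 1 = 3 — valid.
  m = 0: √(1) = 1, while m - 1 = -1 — extraneous.

m = 4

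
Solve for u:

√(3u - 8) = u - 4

Square both sides: 3u - 8 = (u - 4)².
Expand and rearrange: u² - 11u + 24 = 0.
Solving gives u = 8 or u = 3.
Check each candidate in the original equation:
  u = 8: √(16) = 4, while u - 4 = 4 — valid.
  u = 3: √(1) = 1, while u - 4 = -1 — extraneous.

u = 8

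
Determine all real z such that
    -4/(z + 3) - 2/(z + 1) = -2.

z = -2 or z = 1

Multiply both sides by (z + 3)(z + 1):
-4(z + 1) - 2(z + 3) = -2(z + 3)(z + 1).
Expand and collect terms: -2z^2 - 2z + 4 = 0.
Factor or apply the quadratic formula: z = -2 or z = 1.
Neither value makes a denominator zero (z != -3, z != -1), so both are valid.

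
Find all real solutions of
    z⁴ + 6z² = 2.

Let u = z². The equation becomes u² + 6u - 2 = 0.
By the quadratic formula, u = -3 + √(11) or u = -√(11) - 3.
z² = -3 + √(11) gives z = ±√(-3 + √(11)) ≈ ±0.5627.
z² = -√(11) - 3 < 0 has no real solution.

z = -0.5627 or z = 0.5627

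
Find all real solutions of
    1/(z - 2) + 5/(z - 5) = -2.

Multiply both sides by (z - 2)(z - 5):
(z - 5) + 5(z - 2) = -2(z - 2)(z - 5).
Expand and collect terms: -2z^2 + 8z - 5 = 0.
By the quadratic formula, z = (-8 +/- sqrt(24)) / -4, so z ~= 0.7753 or z ~= 3.2247.
Neither value makes a denominator zero (z != 2, z != 5), so both are valid.

z = 0.7753 or z = 3.2247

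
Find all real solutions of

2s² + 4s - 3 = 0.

s = -2.5811 or s = 0.5811

Discriminant: (4)² − 4·2·(-3) = 40.
Quadratic formula: s = (-4 ± √40) / 4.
So s = -1 + √(10)/2 ≈ 0.5811 or s = -√(10)/2 - 1 ≈ -2.5811.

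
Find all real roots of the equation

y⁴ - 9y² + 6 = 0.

y = -2.8766 or y = -0.8515 or y = 0.8515 or y = 2.8766

Let u = y². The equation becomes u² - 9u + 6 = 0.
By the quadratic formula, u = √(57)/2 + 9/2 or u = 9/2 - √(57)/2.
y² = √(57)/2 + 9/2 gives y = ±√(√(57)/2 + 9/2) ≈ ±2.8766.
y² = 9/2 - √(57)/2 gives y = ±√(9/2 - √(57)/2) ≈ ±0.8515.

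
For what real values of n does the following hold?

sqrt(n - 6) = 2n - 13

Square both sides: n - 6 = (2n - 13)^2.
Expand and rearrange: 4n^2 - 53n + 175 = 0.
Solving gives n = 7 or n = 6.25.
Check each candidate in the original equation:
  n = 7: sqrt(1) = 1, while 2n - 13 = 1 — valid.
  n = 6.25: sqrt(0.25) = 0.5, while 2n - 13 = -0.5 — extraneous.

n = 7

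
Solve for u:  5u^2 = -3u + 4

Rearrange to standard form: 5u^2 + 3u - 4 = 0.
Discriminant: (3)^2 - 4*5*(-4) = 89.
Quadratic formula: u = (-3 +/- sqrt(89)) / 10.
So u = -3/10 + sqrt(89)/10 ~= 0.6434 or u = -sqrt(89)/10 - 3/10 ~= -1.2434.

u = -1.2434 or u = 0.6434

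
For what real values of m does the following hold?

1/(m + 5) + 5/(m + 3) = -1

m = -9.4495 or m = -4.5505

Multiply both sides by (m + 5)(m + 3):
(m + 3) + 5(m + 5) = -(m + 5)(m + 3).
Expand and collect terms: -m^2 - 14m - 43 = 0.
By the quadratic formula, m = (14 +/- sqrt(24)) / -2, so m ~= -9.4495 or m ~= -4.5505.
Neither value makes a denominator zero (m != -5, m != -3), so both are valid.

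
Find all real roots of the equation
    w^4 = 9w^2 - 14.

Let u = w^2. The equation becomes u^2 - 9u + 14 = 0.
Factor: (u - 7)(u - 2) = 0, so u = 7 or u = 2.
w^2 = 7 gives w = +/-sqrt(7) ~= +/-2.6458.
w^2 = 2 gives w = +/-sqrt(2) ~= +/-1.4142.

w = -2.6458 or w = -1.4142 or w = 1.4142 or w = 2.6458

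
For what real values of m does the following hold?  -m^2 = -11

Rearrange to standard form: -m^2 + 11 = 0.
Discriminant: (0)^2 - 4*(-1)*11 = 44.
Quadratic formula: m = (0 +/- sqrt(44)) / (-2).
So m = -sqrt(11) ~= -3.3166 or m = sqrt(11) ~= 3.3166.

m = -3.3166 or m = 3.3166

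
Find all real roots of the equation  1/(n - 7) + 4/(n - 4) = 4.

Multiply both sides by (n - 7)(n - 4):
(n - 4) + 4(n - 7) = 4(n - 7)(n - 4).
Expand and collect terms: 4n² - 49n + 144 = 0.
By the quadratic formula, n = (49 ± √97) / 8, so n ≈ 7.3561 or n ≈ 4.8939.
Neither value makes a denominator zero (n ≠ 7, n ≠ 4), so both are valid.

n = 4.8939 or n = 7.3561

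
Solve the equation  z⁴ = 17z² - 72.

Let u = z². The equation becomes u² - 17u + 72 = 0.
Factor: (u - 8)(u - 9) = 0, so u = 8 or u = 9.
z² = 8 gives z = ±2·√(2) ≈ ±2.8284.
z² = 9 gives z = ±3.

z = -3 or z = -2.8284 or z = 2.8284 or z = 3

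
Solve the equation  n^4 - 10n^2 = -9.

Let u = n^2. The equation becomes u^2 - 10u + 9 = 0.
Factor: (u - 9)(u - 1) = 0, so u = 9 or u = 1.
n^2 = 9 gives n = +/-3.
n^2 = 1 gives n = +/-1.

n = -3 or n = -1 or n = 1 or n = 3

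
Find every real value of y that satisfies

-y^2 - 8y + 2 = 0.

Discriminant: (-8)^2 - 4*(-1)*2 = 72.
Quadratic formula: y = (8 +/- sqrt(72)) / (-2).
So y = -3*sqrt(2) - 4 ~= -8.2426 or y = -4 + 3*sqrt(2) ~= 0.2426.

y = -8.2426 or y = 0.2426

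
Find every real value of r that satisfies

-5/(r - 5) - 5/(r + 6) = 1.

r = -12.933 or r = 1.933

Multiply both sides by (r - 5)(r + 6):
-5(r + 6) - 5(r - 5) = (r - 5)(r + 6).
Expand and collect terms: r² + 11r - 25 = 0.
By the quadratic formula, r = (-11 ± √221) / 2, so r ≈ 1.933 or r ≈ -12.933.
Neither value makes a denominator zero (r ≠ 5, r ≠ -6), so both are valid.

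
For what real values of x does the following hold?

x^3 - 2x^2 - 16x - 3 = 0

Possible rational roots are divisors of -3. Testing x = -3 gives 0, so (x + 3) is a factor.
Divide: x^3 - 2x^2 - 16x - 3 = (x + 3)(x^2 - 5x - 1).
Apply the quadratic formula to x^2 - 5x - 1 = 0: x = (5 +/- sqrt(29))/2, i.e. x ~= 5.1926 or x ~= -0.1926.

x = -3 or x = -0.1926 or x = 5.1926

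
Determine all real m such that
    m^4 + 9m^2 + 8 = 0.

No real solutions.

Let u = m^2. The equation becomes u^2 + 9u + 8 = 0.
Factor: (u + 1)(u + 8) = 0, so u = -1 or u = -8.
m^2 = -1 < 0 has no real solution.
m^2 = -8 < 0 has no real solution.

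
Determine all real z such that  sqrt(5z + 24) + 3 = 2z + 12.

z = -3

Isolate the radical: sqrt(5z + 24) = 2z + 9.
Square both sides: 5z + 24 = (2z + 9)^2.
Expand and rearrange: 4z^2 + 31z + 57 = 0.
Solving gives z = -3 or z = -4.75.
Check each candidate in the original equation:
  z = -3: sqrt(9) = 3, while 2z + 9 = 3 — valid.
  z = -4.75: sqrt(0.25) = 0.5, while 2z + 9 = -0.5 — extraneous.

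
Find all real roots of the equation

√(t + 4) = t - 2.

t = 5

Square both sides: t + 4 = (t - 2)².
Expand and rearrange: t² - 5t = 0.
Solving gives t = 5 or t = 0.
Check each candidate in the original equation:
  t = 5: √(9) = 3, while t - 2 = 3 — valid.
  t = 0: √(4) = 2, while t - 2 = -2 — extraneous.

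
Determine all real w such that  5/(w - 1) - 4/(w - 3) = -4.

Multiply both sides by (w - 1)(w - 3):
5(w - 3) - 4(w - 1) = -4(w - 1)(w - 3).
Expand and collect terms: -4w² + 15w - 1 = 0.
By the quadratic formula, w = (-15 ± √209) / -8, so w ≈ 0.0679 or w ≈ 3.6821.
Neither value makes a denominator zero (w ≠ 1, w ≠ 3), so both are valid.

w = 0.0679 or w = 3.6821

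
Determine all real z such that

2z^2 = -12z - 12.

Rearrange to standard form: 2z^2 + 12z + 12 = 0.
Discriminant: (12)^2 - 4*2*12 = 48.
Quadratic formula: z = (-12 +/- sqrt(48)) / 4.
So z = -3 + sqrt(3) ~= -1.2679 or z = -3 - sqrt(3) ~= -4.7321.

z = -4.7321 or z = -1.2679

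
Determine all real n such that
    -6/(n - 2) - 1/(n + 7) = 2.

n = -7.7231 or n = -0.7769

Multiply both sides by (n - 2)(n + 7):
-6(n + 7) - (n - 2) = 2(n - 2)(n + 7).
Expand and collect terms: 2n^2 + 17n + 12 = 0.
By the quadratic formula, n = (-17 +/- sqrt(193)) / 4, so n ~= -0.7769 or n ~= -7.7231.
Neither value makes a denominator zero (n != 2, n != -7), so both are valid.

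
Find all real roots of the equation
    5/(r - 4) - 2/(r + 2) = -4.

Multiply both sides by (r - 4)(r + 2):
5(r + 2) - 2(r - 4) = -4(r - 4)(r + 2).
Expand and collect terms: -4r^2 + 5r + 14 = 0.
By the quadratic formula, r = (-5 +/- sqrt(249)) / -8, so r ~= -1.3475 or r ~= 2.5975.
Neither value makes a denominator zero (r != 4, r != -2), so both are valid.

r = -1.3475 or r = 2.5975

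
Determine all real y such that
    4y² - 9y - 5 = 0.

y = -0.4611 or y = 2.7111

Discriminant: (-9)² − 4·4·(-5) = 161.
Quadratic formula: y = (9 ± √161) / 8.
So y = 9/8 + √(161)/8 ≈ 2.7111 or y = 9/8 - √(161)/8 ≈ -0.4611.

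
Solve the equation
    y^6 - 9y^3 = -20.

y = 1.5874 or y = 1.71

Let u = y^3. The equation becomes u^2 - 9u + 20 = 0.
Factor: (u - 4)(u - 5) = 0, so u = 4 or u = 5.
y^3 = 4 gives y = (4)^(1/3) ~= 1.5874.
y^3 = 5 gives y = (5)^(1/3) ~= 1.71.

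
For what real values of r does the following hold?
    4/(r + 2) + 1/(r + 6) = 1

Multiply both sides by (r + 2)(r + 6):
4(r + 6) + (r + 2) = (r + 2)(r + 6).
Expand and collect terms: r^2 + 3r - 14 = 0.
By the quadratic formula, r = (-3 +/- sqrt(65)) / 2, so r ~= 2.5311 or r ~= -5.5311.
Neither value makes a denominator zero (r != -2, r != -6), so both are valid.

r = -5.5311 or r = 2.5311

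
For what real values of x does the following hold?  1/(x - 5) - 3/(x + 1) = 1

x = -3.6904 or x = 5.6904

Multiply both sides by (x - 5)(x + 1):
(x + 1) - 3(x - 5) = (x - 5)(x + 1).
Expand and collect terms: x^2 - 2x - 21 = 0.
By the quadratic formula, x = (2 +/- sqrt(88)) / 2, so x ~= 5.6904 or x ~= -3.6904.
Neither value makes a denominator zero (x != 5, x != -1), so both are valid.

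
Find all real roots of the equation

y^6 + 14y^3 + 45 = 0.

Let u = y^3. The equation becomes u^2 + 14u + 45 = 0.
Factor: (u + 5)(u + 9) = 0, so u = -5 or u = -9.
y^3 = -5 gives y = -(5)^(1/3) ~= -1.71.
y^3 = -9 gives y = -(9)^(1/3) ~= -2.0801.

y = -2.0801 or y = -1.71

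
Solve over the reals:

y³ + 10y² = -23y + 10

y = -5.3723 or y = -5 or y = 0.3723

Rearrange: y³ + 10y² + 23y - 10 = 0.
Possible rational roots are divisors of -10. Testing y = -5 gives 0, so (y + 5) is a factor.
Divide: y³ + 10y² + 23y - 10 = (y + 5)(y² + 5y - 2).
Apply the quadratic formula to y² + 5y - 2 = 0: y = (-5 ± √33)/2, i.e. y ≈ 0.3723 or y ≈ -5.3723.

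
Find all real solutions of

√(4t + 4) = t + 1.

Square both sides: 4t + 4 = (t + 1)².
Expand and rearrange: t² - 2t - 3 = 0.
Solving gives t = 3 or t = -1.
Check each candidate in the original equation:
  t = 3: √(16) = 4, while t + 1 = 4 — valid.
  t = -1: √(0) = 0, while t + 1 = 0 — valid.

t = -1 or t = 3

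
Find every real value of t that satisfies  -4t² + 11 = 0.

Discriminant: (0)² − 4·(-4)·11 = 176.
Quadratic formula: t = (0 ± √176) / (-8).
So t = -√(11)/2 ≈ -1.6583 or t = √(11)/2 ≈ 1.6583.

t = -1.6583 or t = 1.6583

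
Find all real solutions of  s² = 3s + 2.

s = -0.5616 or s = 3.5616

Rearrange to standard form: s² - 3s - 2 = 0.
Discriminant: (-3)² − 4·1·(-2) = 17.
Quadratic formula: s = (3 ± √17) / 2.
So s = 3/2 + √(17)/2 ≈ 3.5616 or s = 3/2 - √(17)/2 ≈ -0.5616.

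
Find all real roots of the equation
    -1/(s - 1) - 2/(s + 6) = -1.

Multiply both sides by (s - 1)(s + 6):
-(s + 6) - 2(s - 1) = -(s - 1)(s + 6).
Expand and collect terms: -s^2 - 2s + 10 = 0.
By the quadratic formula, s = (2 +/- sqrt(44)) / -2, so s ~= -4.3166 or s ~= 2.3166.
Neither value makes a denominator zero (s != 1, s != -6), so both are valid.

s = -4.3166 or s = 2.3166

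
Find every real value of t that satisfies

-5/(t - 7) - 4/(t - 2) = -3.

t = 2.9449 or t = 9.0551

Multiply both sides by (t - 7)(t - 2):
-5(t - 2) - 4(t - 7) = -3(t - 7)(t - 2).
Expand and collect terms: -3t² + 36t - 80 = 0.
By the quadratic formula, t = (-36 ± √336) / -6, so t ≈ 2.9449 or t ≈ 9.0551.
Neither value makes a denominator zero (t ≠ 7, t ≠ 2), so both are valid.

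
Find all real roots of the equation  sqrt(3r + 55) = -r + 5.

Square both sides: 3r + 55 = (-r + 5)^2.
Expand and rearrange: r^2 - 13r - 30 = 0.
Solving gives r = 15 or r = -2.
Check each candidate in the original equation:
  r = 15: sqrt(100) = 10, while -r + 5 = -10 — extraneous.
  r = -2: sqrt(49) = 7, while -r + 5 = 7 — valid.

r = -2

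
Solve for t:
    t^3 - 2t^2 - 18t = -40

t = -4.3166 or t = 2.3166 or t = 4

Rearrange: t^3 - 2t^2 - 18t + 40 = 0.
Possible rational roots are divisors of 40. Testing t = 4 gives 0, so (t - 4) is a factor.
Divide: t^3 - 2t^2 - 18t + 40 = (t - 4)(t^2 + 2t - 10).
Apply the quadratic formula to t^2 + 2t - 10 = 0: t = (-2 +/- sqrt(44))/2, i.e. t ~= 2.3166 or t ~= -4.3166.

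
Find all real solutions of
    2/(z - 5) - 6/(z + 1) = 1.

Multiply both sides by (z - 5)(z + 1):
2(z + 1) - 6(z - 5) = (z - 5)(z + 1).
Expand and collect terms: z^2 - 37 = 0.
By the quadratic formula, z = (0 +/- sqrt(148)) / 2, so z ~= 6.0828 or z ~= -6.0828.
Neither value makes a denominator zero (z != 5, z != -1), so both are valid.

z = -6.0828 or z = 6.0828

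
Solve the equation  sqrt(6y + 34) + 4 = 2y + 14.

y = -3

Isolate the radical: sqrt(6y + 34) = 2y + 10.
Square both sides: 6y + 34 = (2y + 10)^2.
Expand and rearrange: 4y^2 + 34y + 66 = 0.
Solving gives y = -3 or y = -5.5.
Check each candidate in the original equation:
  y = -3: sqrt(16) = 4, while 2y + 10 = 4 — valid.
  y = -5.5: sqrt(1) = 1, while 2y + 10 = -1 — extraneous.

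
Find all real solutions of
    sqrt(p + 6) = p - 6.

Square both sides: p + 6 = (p - 6)^2.
Expand and rearrange: p^2 - 13p + 30 = 0.
Solving gives p = 10 or p = 3.
Check each candidate in the original equation:
  p = 10: sqrt(16) = 4, while p - 6 = 4 — valid.
  p = 3: sqrt(9) = 3, while p - 6 = -3 — extraneous.

p = 10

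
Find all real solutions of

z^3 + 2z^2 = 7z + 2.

Rearrange: z^3 + 2z^2 - 7z - 2 = 0.
Possible rational roots are divisors of -2. Testing z = 2 gives 0, so (z - 2) is a factor.
Divide: z^3 + 2z^2 - 7z - 2 = (z - 2)(z^2 + 4z + 1).
Apply the quadratic formula to z^2 + 4z + 1 = 0: z = (-4 +/- sqrt(12))/2, i.e. z ~= -0.2679 or z ~= -3.7321.

z = -3.7321 or z = -0.2679 or z = 2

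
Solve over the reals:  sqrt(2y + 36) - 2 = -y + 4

Isolate the radical: sqrt(2y + 36) = -y + 6.
Square both sides: 2y + 36 = (-y + 6)^2.
Expand and rearrange: y^2 - 14y = 0.
Solving gives y = 14 or y = 0.
Check each candidate in the original equation:
  y = 14: sqrt(64) = 8, while -y + 6 = -8 — extraneous.
  y = 0: sqrt(36) = 6, while -y + 6 = 6 — valid.

y = 0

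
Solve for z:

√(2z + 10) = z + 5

z = -5 or z = -3

Square both sides: 2z + 10 = (z + 5)².
Expand and rearrange: z² + 8z + 15 = 0.
Solving gives z = -3 or z = -5.
Check each candidate in the original equation:
  z = -3: √(4) = 2, while z + 5 = 2 — valid.
  z = -5: √(0) = 0, while z + 5 = 0 — valid.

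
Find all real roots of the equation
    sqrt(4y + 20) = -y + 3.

y = -1

Square both sides: 4y + 20 = (-y + 3)^2.
Expand and rearrange: y^2 - 10y - 11 = 0.
Solving gives y = 11 or y = -1.
Check each candidate in the original equation:
  y = 11: sqrt(64) = 8, while -y + 3 = -8 — extraneous.
  y = -1: sqrt(16) = 4, while -y + 3 = 4 — valid.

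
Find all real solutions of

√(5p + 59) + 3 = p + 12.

p = -2

Isolate the radical: √(5p + 59) = p + 9.
Square both sides: 5p + 59 = (p + 9)².
Expand and rearrange: p² + 13p + 22 = 0.
Solving gives p = -2 or p = -11.
Check each candidate in the original equation:
  p = -2: √(49) = 7, while p + 9 = 7 — valid.
  p = -11: √(4) = 2, while p + 9 = -2 — extraneous.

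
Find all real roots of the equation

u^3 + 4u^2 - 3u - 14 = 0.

u = -3.8284 or u = -2 or u = 1.8284

Possible rational roots are divisors of -14. Testing u = -2 gives 0, so (u + 2) is a factor.
Divide: u^3 + 4u^2 - 3u - 14 = (u + 2)(u^2 + 2u - 7).
Apply the quadratic formula to u^2 + 2u - 7 = 0: u = (-2 +/- sqrt(32))/2, i.e. u ~= 1.8284 or u ~= -3.8284.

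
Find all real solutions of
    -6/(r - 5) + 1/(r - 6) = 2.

Multiply both sides by (r - 5)(r - 6):
-6(r - 6) + (r - 5) = 2(r - 5)(r - 6).
Expand and collect terms: 2r^2 - 17r + 29 = 0.
By the quadratic formula, r = (17 +/- sqrt(57)) / 4, so r ~= 6.1375 or r ~= 2.3625.
Neither value makes a denominator zero (r != 5, r != 6), so both are valid.

r = 2.3625 or r = 6.1375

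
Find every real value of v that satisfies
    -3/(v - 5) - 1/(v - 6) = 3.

v = 3.8195 or v = 5.8471

Multiply both sides by (v - 5)(v - 6):
-3(v - 6) - (v - 5) = 3(v - 5)(v - 6).
Expand and collect terms: 3v² - 29v + 67 = 0.
By the quadratic formula, v = (29 ± √37) / 6, so v ≈ 5.8471 or v ≈ 3.8195.
Neither value makes a denominator zero (v ≠ 5, v ≠ 6), so both are valid.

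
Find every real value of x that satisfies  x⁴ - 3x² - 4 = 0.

x = -2 or x = 2

Let u = x². The equation becomes u² - 3u - 4 = 0.
Factor: (u + 1)(u - 4) = 0, so u = -1 or u = 4.
x² = -1 < 0 has no real solution.
x² = 4 gives x = ±2.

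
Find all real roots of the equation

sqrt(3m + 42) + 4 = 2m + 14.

m = -2

Isolate the radical: sqrt(3m + 42) = 2m + 10.
Square both sides: 3m + 42 = (2m + 10)^2.
Expand and rearrange: 4m^2 + 37m + 58 = 0.
Solving gives m = -2 or m = -7.25.
Check each candidate in the original equation:
  m = -2: sqrt(36) = 6, while 2m + 10 = 6 — valid.
  m = -7.25: sqrt(20.25) = 4.5, while 2m + 10 = -4.5 — extraneous.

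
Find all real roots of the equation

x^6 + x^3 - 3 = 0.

x = -1.3205 or x = 1.0922

Let u = x^3. The equation becomes u^2 + u - 3 = 0.
By the quadratic formula, u = -1/2 + sqrt(13)/2 or u = -sqrt(13)/2 - 1/2.
x^3 = -1/2 + sqrt(13)/2 gives x = (-1/2 + sqrt(13)/2)^(1/3) ~= 1.0922.
x^3 = -sqrt(13)/2 - 1/2 gives x = -(1/2 + sqrt(13)/2)^(1/3) ~= -1.3205.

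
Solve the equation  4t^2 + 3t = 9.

Rearrange to standard form: 4t^2 + 3t - 9 = 0.
Discriminant: (3)^2 - 4*4*(-9) = 153.
Quadratic formula: t = (-3 +/- sqrt(153)) / 8.
So t = -3/8 + 3*sqrt(17)/8 ~= 1.1712 or t = -3*sqrt(17)/8 - 3/8 ~= -1.9212.

t = -1.9212 or t = 1.1712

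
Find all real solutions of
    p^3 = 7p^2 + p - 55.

Rearrange: p^3 - 7p^2 - p + 55 = 0.
Possible rational roots are divisors of 55. Testing p = 5 gives 0, so (p - 5) is a factor.
Divide: p^3 - 7p^2 - p + 55 = (p - 5)(p^2 - 2p - 11).
Apply the quadratic formula to p^2 - 2p - 11 = 0: p = (2 +/- sqrt(48))/2, i.e. p ~= 4.4641 or p ~= -2.4641.

p = -2.4641 or p = 4.4641 or p = 5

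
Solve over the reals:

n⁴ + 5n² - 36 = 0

Let u = n². The equation becomes u² + 5u - 36 = 0.
Factor: (u - 4)(u + 9) = 0, so u = 4 or u = -9.
n² = 4 gives n = ±2.
n² = -9 < 0 has no real solution.

n = -2 or n = 2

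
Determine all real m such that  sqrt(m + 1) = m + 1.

m = -1 or m = 0

Square both sides: m + 1 = (m + 1)^2.
Expand and rearrange: m^2 + m = 0.
Solving gives m = 0 or m = -1.
Check each candidate in the original equation:
  m = 0: sqrt(1) = 1, while m + 1 = 1 — valid.
  m = -1: sqrt(0) = 0, while m + 1 = 0 — valid.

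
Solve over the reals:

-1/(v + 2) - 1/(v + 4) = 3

v = -4.3874 or v = -2.2792

Multiply both sides by (v + 2)(v + 4):
-(v + 4) - (v + 2) = 3(v + 2)(v + 4).
Expand and collect terms: 3v² + 20v + 30 = 0.
By the quadratic formula, v = (-20 ± √40) / 6, so v ≈ -2.2792 or v ≈ -4.3874.
Neither value makes a denominator zero (v ≠ -2, v ≠ -4), so both are valid.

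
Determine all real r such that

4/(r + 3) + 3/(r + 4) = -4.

Multiply both sides by (r + 3)(r + 4):
4(r + 4) + 3(r + 3) = -4(r + 3)(r + 4).
Expand and collect terms: -4r² - 35r - 73 = 0.
By the quadratic formula, r = (35 ± √57) / -8, so r ≈ -5.3187 or r ≈ -3.4313.
Neither value makes a denominator zero (r ≠ -3, r ≠ -4), so both are valid.

r = -5.3187 or r = -3.4313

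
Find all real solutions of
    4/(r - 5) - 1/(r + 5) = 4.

Multiply both sides by (r - 5)(r + 5):
4(r + 5) - (r - 5) = 4(r - 5)(r + 5).
Expand and collect terms: 4r² - 3r - 125 = 0.
By the quadratic formula, r = (3 ± √2009) / 8, so r ≈ 5.9777 or r ≈ -5.2277.
Neither value makes a denominator zero (r ≠ 5, r ≠ -5), so both are valid.

r = -5.2277 or r = 5.9777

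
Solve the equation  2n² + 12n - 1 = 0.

n = -6.0822 or n = 0.0822

Discriminant: (12)² − 4·2·(-1) = 152.
Quadratic formula: n = (-12 ± √152) / 4.
So n = -3 + √(38)/2 ≈ 0.0822 or n = -√(38)/2 - 3 ≈ -6.0822.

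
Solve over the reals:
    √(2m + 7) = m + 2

Square both sides: 2m + 7 = (m + 2)².
Expand and rearrange: m² + 2m - 3 = 0.
Solving gives m = 1 or m = -3.
Check each candidate in the original equation:
  m = 1: √(9) = 3, while m + 2 = 3 — valid.
  m = -3: √(1) = 1, while m + 2 = -1 — extraneous.

m = 1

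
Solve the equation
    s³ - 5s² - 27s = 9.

s = -3 or s = -0.3589 or s = 8.3589

Rearrange: s³ - 5s² - 27s - 9 = 0.
Possible rational roots are divisors of -9. Testing s = -3 gives 0, so (s + 3) is a factor.
Divide: s³ - 5s² - 27s - 9 = (s + 3)(s² - 8s - 3).
Apply the quadratic formula to s² - 8s - 3 = 0: s = (8 ± √76)/2, i.e. s ≈ 8.3589 or s ≈ -0.3589.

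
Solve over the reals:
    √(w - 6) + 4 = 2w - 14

Isolate the radical: √(w - 6) = 2w - 18.
Square both sides: w - 6 = (2w - 18)².
Expand and rearrange: 4w² - 73w + 330 = 0.
Solving gives w = 10 or w = 8.25.
Check each candidate in the original equation:
  w = 10: √(4) = 2, while 2w - 18 = 2 — valid.
  w = 8.25: √(2.25) = 1.5, while 2w - 18 = -1.5 — extraneous.

w = 10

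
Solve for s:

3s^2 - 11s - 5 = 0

s = -0.4089 or s = 4.0756

Discriminant: (-11)^2 - 4*3*(-5) = 181.
Quadratic formula: s = (11 +/- sqrt(181)) / 6.
So s = 11/6 + sqrt(181)/6 ~= 4.0756 or s = 11/6 - sqrt(181)/6 ~= -0.4089.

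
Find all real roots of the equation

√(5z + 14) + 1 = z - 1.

Isolate the radical: √(5z + 14) = z - 2.
Square both sides: 5z + 14 = (z - 2)².
Expand and rearrange: z² - 9z - 10 = 0.
Solving gives z = 10 or z = -1.
Check each candidate in the original equation:
  z = 10: √(64) = 8, while z - 2 = 8 — valid.
  z = -1: √(9) = 3, while z - 2 = -3 — extraneous.

z = 10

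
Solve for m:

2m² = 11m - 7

Rearrange to standard form: 2m² - 11m + 7 = 0.
Discriminant: (-11)² − 4·2·7 = 65.
Quadratic formula: m = (11 ± √65) / 4.
So m = √(65)/4 + 11/4 ≈ 4.7656 or m = 11/4 - √(65)/4 ≈ 0.7344.

m = 0.7344 or m = 4.7656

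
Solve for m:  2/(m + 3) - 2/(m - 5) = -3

m = -3.6188 or m = 5.6188

Multiply both sides by (m + 3)(m - 5):
2(m - 5) - 2(m + 3) = -3(m + 3)(m - 5).
Expand and collect terms: -3m^2 + 6m + 61 = 0.
By the quadratic formula, m = (-6 +/- sqrt(768)) / -6, so m ~= -3.6188 or m ~= 5.6188.
Neither value makes a denominator zero (m != -3, m != 5), so both are valid.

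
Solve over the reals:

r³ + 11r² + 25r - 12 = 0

Possible rational roots are divisors of -12. Testing r = -4 gives 0, so (r + 4) is a factor.
Divide: r³ + 11r² + 25r - 12 = (r + 4)(r² + 7r - 3).
Apply the quadratic formula to r² + 7r - 3 = 0: r = (-7 ± √61)/2, i.e. r ≈ 0.4051 or r ≈ -7.4051.

r = -7.4051 or r = -4 or r = 0.4051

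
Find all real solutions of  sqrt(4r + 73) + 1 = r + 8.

Isolate the radical: sqrt(4r + 73) = r + 7.
Square both sides: 4r + 73 = (r + 7)^2.
Expand and rearrange: r^2 + 10r - 24 = 0.
Solving gives r = 2 or r = -12.
Check each candidate in the original equation:
  r = 2: sqrt(81) = 9, while r + 7 = 9 — valid.
  r = -12: sqrt(25) = 5, while r + 7 = -5 — extraneous.

r = 2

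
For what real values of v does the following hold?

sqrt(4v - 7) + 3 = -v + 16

Isolate the radical: sqrt(4v - 7) = -v + 13.
Square both sides: 4v - 7 = (-v + 13)^2.
Expand and rearrange: v^2 - 30v + 176 = 0.
Solving gives v = 22 or v = 8.
Check each candidate in the original equation:
  v = 22: sqrt(81) = 9, while -v + 13 = -9 — extraneous.
  v = 8: sqrt(25) = 5, while -v + 13 = 5 — valid.

v = 8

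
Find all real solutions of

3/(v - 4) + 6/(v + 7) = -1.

v = -14.1854 or v = 2.1854

Multiply both sides by (v - 4)(v + 7):
3(v + 7) + 6(v - 4) = -(v - 4)(v + 7).
Expand and collect terms: -v² - 12v + 31 = 0.
By the quadratic formula, v = (12 ± √268) / -2, so v ≈ -14.1854 or v ≈ 2.1854.
Neither value makes a denominator zero (v ≠ 4, v ≠ -7), so both are valid.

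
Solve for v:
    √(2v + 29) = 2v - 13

v = 10

Square both sides: 2v + 29 = (2v - 13)².
Expand and rearrange: 4v² - 54v + 140 = 0.
Solving gives v = 10 or v = 3.5.
Check each candidate in the original equation:
  v = 10: √(49) = 7, while 2v - 13 = 7 — valid.
  v = 3.5: √(36) = 6, while 2v - 13 = -6 — extraneous.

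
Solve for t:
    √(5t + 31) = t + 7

t = -6 or t = -3

Square both sides: 5t + 31 = (t + 7)².
Expand and rearrange: t² + 9t + 18 = 0.
Solving gives t = -3 or t = -6.
Check each candidate in the original equation:
  t = -3: √(16) = 4, while t + 7 = 4 — valid.
  t = -6: √(1) = 1, while t + 7 = 1 — valid.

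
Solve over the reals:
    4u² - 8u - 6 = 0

Discriminant: (-8)² − 4·4·(-6) = 160.
Quadratic formula: u = (8 ± √160) / 8.
So u = 1 + √(10)/2 ≈ 2.5811 or u = 1 - √(10)/2 ≈ -0.5811.

u = -0.5811 or u = 2.5811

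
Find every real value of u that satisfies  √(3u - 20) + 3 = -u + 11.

Isolate the radical: √(3u - 20) = -u + 8.
Square both sides: 3u - 20 = (-u + 8)².
Expand and rearrange: u² - 19u + 84 = 0.
Solving gives u = 12 or u = 7.
Check each candidate in the original equation:
  u = 12: √(16) = 4, while -u + 8 = -4 — extraneous.
  u = 7: √(1) = 1, while -u + 8 = 1 — valid.

u = 7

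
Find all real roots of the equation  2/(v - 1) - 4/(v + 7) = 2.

v = -8.8151 or v = 1.8151

Multiply both sides by (v - 1)(v + 7):
2(v + 7) - 4(v - 1) = 2(v - 1)(v + 7).
Expand and collect terms: 2v² + 14v - 32 = 0.
By the quadratic formula, v = (-14 ± √452) / 4, so v ≈ 1.8151 or v ≈ -8.8151.
Neither value makes a denominator zero (v ≠ 1, v ≠ -7), so both are valid.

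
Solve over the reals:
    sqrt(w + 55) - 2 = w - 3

w = 9

Isolate the radical: sqrt(w + 55) = w - 1.
Square both sides: w + 55 = (w - 1)^2.
Expand and rearrange: w^2 - 3w - 54 = 0.
Solving gives w = 9 or w = -6.
Check each candidate in the original equation:
  w = 9: sqrt(64) = 8, while w - 1 = 8 — valid.
  w = -6: sqrt(49) = 7, while w - 1 = -7 — extraneous.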